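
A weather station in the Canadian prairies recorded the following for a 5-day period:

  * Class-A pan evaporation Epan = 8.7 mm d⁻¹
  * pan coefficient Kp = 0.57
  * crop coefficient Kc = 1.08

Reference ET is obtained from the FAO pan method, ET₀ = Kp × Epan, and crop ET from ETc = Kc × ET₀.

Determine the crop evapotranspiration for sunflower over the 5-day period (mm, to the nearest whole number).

ET₀ = 0.57 × 8.7 = 4.9590 mm/d
ETc = Kc × ET₀ = 1.08 × 4.9590 = 5.3557 mm/d
Over 5 days: 5.3557 × 5 = 26.779 mm

27 mm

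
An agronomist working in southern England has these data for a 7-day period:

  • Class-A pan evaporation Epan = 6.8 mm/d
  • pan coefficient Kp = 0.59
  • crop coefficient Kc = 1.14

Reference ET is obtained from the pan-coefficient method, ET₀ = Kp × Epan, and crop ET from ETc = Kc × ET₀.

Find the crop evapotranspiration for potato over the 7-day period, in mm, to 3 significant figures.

ET₀ = 0.59 × 6.8 = 4.0120 mm/d
ETc = Kc × ET₀ = 1.14 × 4.0120 = 4.5737 mm/d
Over 7 days: 4.5737 × 7 = 32.016 mm

32.0 mm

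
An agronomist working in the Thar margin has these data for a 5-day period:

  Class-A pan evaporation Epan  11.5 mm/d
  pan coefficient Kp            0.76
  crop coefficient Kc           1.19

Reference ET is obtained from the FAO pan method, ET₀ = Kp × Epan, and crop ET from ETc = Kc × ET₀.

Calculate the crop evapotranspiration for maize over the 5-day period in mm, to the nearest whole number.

52 mm

ET₀ = 0.76 × 11.5 = 8.7400 mm/d
ETc = Kc × ET₀ = 1.19 × 8.7400 = 10.4006 mm/d
Over 5 days: 10.4006 × 5 = 52.003 mm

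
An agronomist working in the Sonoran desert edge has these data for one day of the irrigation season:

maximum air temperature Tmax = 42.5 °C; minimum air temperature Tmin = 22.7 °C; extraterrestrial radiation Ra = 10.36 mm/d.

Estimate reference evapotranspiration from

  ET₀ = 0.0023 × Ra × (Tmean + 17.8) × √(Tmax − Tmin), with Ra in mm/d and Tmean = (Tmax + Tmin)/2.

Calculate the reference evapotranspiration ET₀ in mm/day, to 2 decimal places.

5.34 mm/day

Tmean = (42.5 + 22.7)/2 = 32.60 °C
ET₀ = 0.0023 × 10.36 × (32.60 + 17.8) × √19.8 = 0.0023 × 10.36 × 50.40 × 4.4497 = 5.3438 mm/d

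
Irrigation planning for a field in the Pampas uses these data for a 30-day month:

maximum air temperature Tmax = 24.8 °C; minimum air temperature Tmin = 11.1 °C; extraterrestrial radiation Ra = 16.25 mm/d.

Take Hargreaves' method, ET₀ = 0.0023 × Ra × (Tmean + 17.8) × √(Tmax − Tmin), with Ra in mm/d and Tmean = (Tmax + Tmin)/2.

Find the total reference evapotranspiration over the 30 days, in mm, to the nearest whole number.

148 mm

Tmean = (24.8 + 11.1)/2 = 17.95 °C
ET₀ = 0.0023 × 16.25 × (17.95 + 17.8) × √13.7 = 0.0023 × 16.25 × 35.75 × 3.7014 = 4.9456 mm/d
Over 30 days: 4.9456 × 30 = 148.368 mm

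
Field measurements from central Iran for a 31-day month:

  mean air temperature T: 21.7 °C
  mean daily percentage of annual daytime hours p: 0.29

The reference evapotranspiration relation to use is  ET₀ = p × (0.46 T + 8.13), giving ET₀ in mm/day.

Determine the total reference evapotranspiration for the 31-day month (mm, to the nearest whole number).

ET₀ = 0.29 × (0.46 × 21.7 + 8.13) = 0.29 × 18.112 = 5.2525 mm/d
Monthly total = 5.2525 × 31 = 162.828 mm

163 mm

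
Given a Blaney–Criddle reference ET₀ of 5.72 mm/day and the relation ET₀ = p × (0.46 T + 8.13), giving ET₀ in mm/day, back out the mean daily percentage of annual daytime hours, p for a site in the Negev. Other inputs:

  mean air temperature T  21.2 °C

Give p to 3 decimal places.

0.320

p = ET₀ / (0.46 T + 8.13) = 5.72 / (0.46 × 21.2 + 8.13) = 5.72 / 17.882 = 0.3199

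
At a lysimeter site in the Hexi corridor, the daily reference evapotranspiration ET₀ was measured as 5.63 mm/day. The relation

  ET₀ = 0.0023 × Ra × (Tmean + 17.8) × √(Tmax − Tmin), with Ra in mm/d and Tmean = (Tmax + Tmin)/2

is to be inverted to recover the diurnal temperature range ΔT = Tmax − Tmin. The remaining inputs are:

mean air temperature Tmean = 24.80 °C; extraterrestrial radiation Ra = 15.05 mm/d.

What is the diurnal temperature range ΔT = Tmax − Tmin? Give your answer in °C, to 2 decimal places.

14.58 °C

√ΔT = ET₀ / [0.0023 × Ra × (Tmean+17.8)] = 5.63 / (0.0023 × 15.05 × 42.60) = 3.8180
ΔT = 3.8180² = 14.577 °C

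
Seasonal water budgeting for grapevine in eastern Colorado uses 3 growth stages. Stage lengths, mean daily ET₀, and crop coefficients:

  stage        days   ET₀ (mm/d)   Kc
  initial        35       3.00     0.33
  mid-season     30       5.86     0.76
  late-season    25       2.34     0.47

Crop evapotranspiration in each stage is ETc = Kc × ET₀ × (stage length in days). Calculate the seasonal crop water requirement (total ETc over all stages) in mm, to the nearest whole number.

196 mm

initial: 0.33 × 3.00 × 35 = 34.65 mm
mid-season: 0.76 × 5.86 × 30 = 133.61 mm
late-season: 0.47 × 2.34 × 25 = 27.50 mm
Seasonal total = 195.76 mm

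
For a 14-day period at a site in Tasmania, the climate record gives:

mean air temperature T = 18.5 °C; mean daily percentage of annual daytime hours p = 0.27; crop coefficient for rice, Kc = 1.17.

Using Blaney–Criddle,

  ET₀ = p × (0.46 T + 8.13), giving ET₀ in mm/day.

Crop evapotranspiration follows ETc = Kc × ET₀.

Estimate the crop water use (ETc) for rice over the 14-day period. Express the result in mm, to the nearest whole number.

ET₀ = 0.27 × (0.46 × 18.5 + 8.13) = 0.27 × 16.640 = 4.4928 mm/d
ETc = Kc × ET₀ = 1.17 × 4.4928 = 5.2566 mm/d
Over 14 days: 5.2566 × 14 = 73.592 mm

74 mm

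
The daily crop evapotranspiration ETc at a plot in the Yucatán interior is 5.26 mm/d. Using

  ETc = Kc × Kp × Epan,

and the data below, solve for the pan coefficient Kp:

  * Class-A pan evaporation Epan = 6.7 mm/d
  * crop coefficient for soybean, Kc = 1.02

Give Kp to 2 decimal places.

ETc = Kc × Kp × Epan  ⇒  Kp = ETc / (Kc × Epan)
Kp = 5.26 / (1.02 × 6.7) = 5.26 / 6.834 = 0.7697

0.77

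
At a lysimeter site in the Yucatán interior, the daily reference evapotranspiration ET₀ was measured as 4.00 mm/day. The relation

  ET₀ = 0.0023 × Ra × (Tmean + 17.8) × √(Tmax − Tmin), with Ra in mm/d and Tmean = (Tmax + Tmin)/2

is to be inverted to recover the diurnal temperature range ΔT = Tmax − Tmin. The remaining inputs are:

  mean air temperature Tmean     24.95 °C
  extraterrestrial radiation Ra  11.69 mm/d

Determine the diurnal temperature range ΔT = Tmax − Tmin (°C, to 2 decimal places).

√ΔT = ET₀ / [0.0023 × Ra × (Tmean+17.8)] = 4.00 / (0.0023 × 11.69 × 42.75) = 3.4800
ΔT = 3.4800² = 12.110 °C

12.11 °C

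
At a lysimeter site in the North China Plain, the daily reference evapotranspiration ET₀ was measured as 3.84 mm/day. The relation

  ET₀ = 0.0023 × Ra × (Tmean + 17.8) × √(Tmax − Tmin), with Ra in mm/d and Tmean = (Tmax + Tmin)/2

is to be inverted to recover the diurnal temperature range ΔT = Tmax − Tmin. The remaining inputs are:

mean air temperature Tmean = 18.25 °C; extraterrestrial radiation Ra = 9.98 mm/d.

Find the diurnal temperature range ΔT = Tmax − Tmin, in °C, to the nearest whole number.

√ΔT = ET₀ / [0.0023 × Ra × (Tmean+17.8)] = 3.84 / (0.0023 × 9.98 × 36.05) = 4.6405
ΔT = 4.6405² = 21.534 °C

22 °C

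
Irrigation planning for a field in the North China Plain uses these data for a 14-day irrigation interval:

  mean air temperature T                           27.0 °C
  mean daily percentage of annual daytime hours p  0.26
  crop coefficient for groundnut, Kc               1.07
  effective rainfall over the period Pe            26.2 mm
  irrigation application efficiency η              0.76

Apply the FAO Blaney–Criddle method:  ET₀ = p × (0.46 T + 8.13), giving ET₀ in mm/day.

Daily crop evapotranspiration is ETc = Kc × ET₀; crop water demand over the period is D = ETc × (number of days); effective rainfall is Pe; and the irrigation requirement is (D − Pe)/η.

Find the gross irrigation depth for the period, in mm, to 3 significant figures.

ET₀ = 0.26 × (0.46 × 27.0 + 8.13) = 0.26 × 20.550 = 5.3430 mm/d
ETc = Kc × ET₀ = 1.07 × 5.3430 = 5.7170 mm/d
Crop demand D = ETc × 14 d = 5.7170 × 14 = 80.038 mm
D − Pe = 80.038 − 26.2 = 53.838 mm
Gross irrigation = 53.838 / 0.76 = 70.839 mm

70.8 mm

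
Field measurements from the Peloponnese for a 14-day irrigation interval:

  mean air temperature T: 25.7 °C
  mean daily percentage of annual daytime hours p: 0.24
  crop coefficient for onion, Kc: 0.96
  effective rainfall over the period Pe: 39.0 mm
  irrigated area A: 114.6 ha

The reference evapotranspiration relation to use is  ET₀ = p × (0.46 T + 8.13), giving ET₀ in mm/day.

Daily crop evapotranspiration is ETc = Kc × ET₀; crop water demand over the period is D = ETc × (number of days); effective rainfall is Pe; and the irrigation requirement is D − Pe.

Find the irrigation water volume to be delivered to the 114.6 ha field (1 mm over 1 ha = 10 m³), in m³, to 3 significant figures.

29100 m³

ET₀ = 0.24 × (0.46 × 25.7 + 8.13) = 0.24 × 19.952 = 4.7885 mm/d
ETc = Kc × ET₀ = 0.96 × 4.7885 = 4.5970 mm/d
Crop demand D = ETc × 14 d = 4.5970 × 14 = 64.358 mm
D − Pe = 64.358 − 39.0 = 25.358 mm
Volume = 25.358 mm × 114.6 ha × 10 = 29060.3 m³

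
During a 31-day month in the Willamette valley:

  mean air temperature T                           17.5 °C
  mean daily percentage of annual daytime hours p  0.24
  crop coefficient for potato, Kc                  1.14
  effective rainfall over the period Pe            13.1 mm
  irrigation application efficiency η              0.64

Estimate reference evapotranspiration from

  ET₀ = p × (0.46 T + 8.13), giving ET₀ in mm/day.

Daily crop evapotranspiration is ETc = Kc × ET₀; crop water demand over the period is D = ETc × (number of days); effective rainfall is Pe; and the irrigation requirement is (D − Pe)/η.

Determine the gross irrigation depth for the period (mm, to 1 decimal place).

ET₀ = 0.24 × (0.46 × 17.5 + 8.13) = 0.24 × 16.180 = 3.8832 mm/d
ETc = Kc × ET₀ = 1.14 × 3.8832 = 4.4268 mm/d
Crop demand D = ETc × 31 d = 4.4268 × 31 = 137.231 mm
D − Pe = 137.231 − 13.1 = 124.131 mm
Gross irrigation = 124.131 / 0.64 = 193.955 mm

194.0 mm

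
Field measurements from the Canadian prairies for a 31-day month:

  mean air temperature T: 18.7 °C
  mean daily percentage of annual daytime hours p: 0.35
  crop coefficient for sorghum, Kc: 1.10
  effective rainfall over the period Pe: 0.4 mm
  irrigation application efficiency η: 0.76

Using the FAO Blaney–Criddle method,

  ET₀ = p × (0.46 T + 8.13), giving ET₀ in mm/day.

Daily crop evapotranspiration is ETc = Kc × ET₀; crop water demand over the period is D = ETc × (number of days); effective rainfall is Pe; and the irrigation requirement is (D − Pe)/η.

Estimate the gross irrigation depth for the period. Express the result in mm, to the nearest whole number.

ET₀ = 0.35 × (0.46 × 18.7 + 8.13) = 0.35 × 16.732 = 5.8562 mm/d
ETc = Kc × ET₀ = 1.10 × 5.8562 = 6.4418 mm/d
Crop demand D = ETc × 31 d = 6.4418 × 31 = 199.696 mm
D − Pe = 199.696 − 0.4 = 199.296 mm
Gross irrigation = 199.296 / 0.76 = 262.232 mm

262 mm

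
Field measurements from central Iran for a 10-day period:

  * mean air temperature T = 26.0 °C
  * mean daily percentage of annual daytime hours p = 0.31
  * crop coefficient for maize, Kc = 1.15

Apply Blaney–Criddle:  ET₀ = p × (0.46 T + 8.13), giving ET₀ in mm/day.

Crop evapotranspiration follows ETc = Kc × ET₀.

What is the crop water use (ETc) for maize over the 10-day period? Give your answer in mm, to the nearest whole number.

ET₀ = 0.31 × (0.46 × 26.0 + 8.13) = 0.31 × 20.090 = 6.2279 mm/d
ETc = Kc × ET₀ = 1.15 × 6.2279 = 7.1621 mm/d
Over 10 days: 7.1621 × 10 = 71.621 mm

72 mm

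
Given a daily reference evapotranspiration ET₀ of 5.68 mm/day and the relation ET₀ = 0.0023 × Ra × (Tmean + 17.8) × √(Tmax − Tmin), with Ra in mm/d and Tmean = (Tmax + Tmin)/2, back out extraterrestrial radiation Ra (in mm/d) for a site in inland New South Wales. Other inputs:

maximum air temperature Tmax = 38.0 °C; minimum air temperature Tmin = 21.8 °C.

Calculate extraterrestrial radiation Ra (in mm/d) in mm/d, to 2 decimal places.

12.86 mm/d

Tmean = 29.90 °C; √ΔT = 4.0249
Ra = ET₀ / [0.0023 × (Tmean+17.8) × √ΔT] = 5.68 / (0.0023 × 47.70 × 4.0249) = 12.863 mm/d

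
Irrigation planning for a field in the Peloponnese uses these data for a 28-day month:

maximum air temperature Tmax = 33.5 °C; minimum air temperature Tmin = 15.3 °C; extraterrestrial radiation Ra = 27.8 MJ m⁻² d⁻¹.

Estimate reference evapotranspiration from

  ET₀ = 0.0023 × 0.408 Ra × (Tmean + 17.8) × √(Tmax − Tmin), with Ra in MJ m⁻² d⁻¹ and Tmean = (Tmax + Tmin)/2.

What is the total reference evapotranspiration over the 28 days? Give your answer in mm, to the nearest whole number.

132 mm

Tmean = (33.5 + 15.3)/2 = 24.40 °C
0.408 Ra = 0.408 × 27.8 = 11.3424 mm/d equivalent
ET₀ = 0.0023 × 11.3424 × (24.40 + 17.8) × √18.2 = 0.0023 × 11.3424 × 42.20 × 4.2661 = 4.6965 mm/d
Over 28 days: 4.6965 × 28 = 131.502 mm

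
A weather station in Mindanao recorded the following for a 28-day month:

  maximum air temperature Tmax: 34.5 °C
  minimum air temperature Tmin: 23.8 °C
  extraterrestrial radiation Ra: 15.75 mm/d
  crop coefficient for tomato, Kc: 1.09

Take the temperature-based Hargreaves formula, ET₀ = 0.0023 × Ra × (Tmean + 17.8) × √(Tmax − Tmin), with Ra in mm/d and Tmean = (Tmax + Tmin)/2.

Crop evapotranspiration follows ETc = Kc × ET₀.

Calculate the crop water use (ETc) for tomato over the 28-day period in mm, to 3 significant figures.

170 mm

Tmean = (34.5 + 23.8)/2 = 29.15 °C
ET₀ = 0.0023 × 15.75 × (29.15 + 17.8) × √10.7 = 0.0023 × 15.75 × 46.95 × 3.2711 = 5.5634 mm/d
ETc = Kc × ET₀ = 1.09 × 5.5634 = 6.0641 mm/d
Over 28 days: 6.0641 × 28 = 169.795 mm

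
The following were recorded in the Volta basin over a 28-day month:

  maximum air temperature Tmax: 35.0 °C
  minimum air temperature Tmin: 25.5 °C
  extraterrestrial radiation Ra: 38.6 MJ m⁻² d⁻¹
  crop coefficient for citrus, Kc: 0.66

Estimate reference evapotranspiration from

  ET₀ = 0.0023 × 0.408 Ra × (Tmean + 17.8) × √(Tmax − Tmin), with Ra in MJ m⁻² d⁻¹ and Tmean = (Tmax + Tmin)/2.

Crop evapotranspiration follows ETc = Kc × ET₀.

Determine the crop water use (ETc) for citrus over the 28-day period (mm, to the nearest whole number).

Tmean = (35.0 + 25.5)/2 = 30.25 °C
0.408 Ra = 0.408 × 38.6 = 15.7488 mm/d equivalent
ET₀ = 0.0023 × 15.7488 × (30.25 + 17.8) × √9.5 = 0.0023 × 15.7488 × 48.05 × 3.0822 = 5.3645 mm/d
ETc = Kc × ET₀ = 0.66 × 5.3645 = 3.5406 mm/d
Over 28 days: 3.5406 × 28 = 99.137 mm

99 mm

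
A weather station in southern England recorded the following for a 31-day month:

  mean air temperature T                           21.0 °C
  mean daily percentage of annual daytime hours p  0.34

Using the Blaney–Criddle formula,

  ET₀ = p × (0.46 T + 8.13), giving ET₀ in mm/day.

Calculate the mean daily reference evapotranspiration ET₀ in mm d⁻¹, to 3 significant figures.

ET₀ = 0.34 × (0.46 × 21.0 + 8.13) = 0.34 × 17.790 = 6.0486 mm/d

6.05 mm d⁻¹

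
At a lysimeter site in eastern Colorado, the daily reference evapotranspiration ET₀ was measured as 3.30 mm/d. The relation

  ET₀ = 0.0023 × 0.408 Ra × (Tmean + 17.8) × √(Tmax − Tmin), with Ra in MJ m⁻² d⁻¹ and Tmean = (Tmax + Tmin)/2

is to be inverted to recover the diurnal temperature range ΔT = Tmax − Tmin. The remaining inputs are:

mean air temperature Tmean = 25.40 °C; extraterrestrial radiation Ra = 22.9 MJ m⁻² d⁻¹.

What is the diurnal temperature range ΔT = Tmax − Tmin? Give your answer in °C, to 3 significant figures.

√ΔT = ET₀ / [0.0023 × 0.408 × Ra × (Tmean+17.8)] = 3.30 / (0.0023 × 9.3432 × 43.20) = 3.5547
ΔT = 3.5547² = 12.636 °C

12.6 °C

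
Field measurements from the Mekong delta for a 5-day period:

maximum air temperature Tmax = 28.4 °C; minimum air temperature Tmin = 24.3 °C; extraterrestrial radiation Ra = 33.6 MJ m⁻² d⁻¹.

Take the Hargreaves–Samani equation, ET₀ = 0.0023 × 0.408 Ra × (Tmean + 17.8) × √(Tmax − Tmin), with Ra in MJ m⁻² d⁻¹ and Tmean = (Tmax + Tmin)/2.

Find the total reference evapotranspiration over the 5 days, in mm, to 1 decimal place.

Tmean = (28.4 + 24.3)/2 = 26.35 °C
0.408 Ra = 0.408 × 33.6 = 13.7088 mm/d equivalent
ET₀ = 0.0023 × 13.7088 × (26.35 + 17.8) × √4.1 = 0.0023 × 13.7088 × 44.15 × 2.0248 = 2.8186 mm/d
Over 5 days: 2.8186 × 5 = 14.093 mm

14.1 mm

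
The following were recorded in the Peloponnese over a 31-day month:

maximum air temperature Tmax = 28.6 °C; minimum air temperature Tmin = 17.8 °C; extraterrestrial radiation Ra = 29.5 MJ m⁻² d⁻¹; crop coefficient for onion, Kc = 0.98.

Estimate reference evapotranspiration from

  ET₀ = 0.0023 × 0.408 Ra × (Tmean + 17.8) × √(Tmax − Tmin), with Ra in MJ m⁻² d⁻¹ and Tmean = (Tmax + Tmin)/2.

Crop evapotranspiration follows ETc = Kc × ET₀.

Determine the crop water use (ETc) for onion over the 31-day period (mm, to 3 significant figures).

Tmean = (28.6 + 17.8)/2 = 23.20 °C
0.408 Ra = 0.408 × 29.5 = 12.0360 mm/d equivalent
ET₀ = 0.0023 × 12.0360 × (23.20 + 17.8) × √10.8 = 0.0023 × 12.0360 × 41.00 × 3.2863 = 3.7299 mm/d
ETc = Kc × ET₀ = 0.98 × 3.7299 = 3.6553 mm/d
Over 31 days: 3.6553 × 31 = 113.314 mm

113 mm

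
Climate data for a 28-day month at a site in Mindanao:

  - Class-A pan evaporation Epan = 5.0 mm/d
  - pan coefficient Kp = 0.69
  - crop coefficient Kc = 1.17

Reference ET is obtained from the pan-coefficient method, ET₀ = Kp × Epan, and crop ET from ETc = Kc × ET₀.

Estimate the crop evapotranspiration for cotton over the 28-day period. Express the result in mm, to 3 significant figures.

113 mm

ET₀ = 0.69 × 5.0 = 3.4500 mm/d
ETc = Kc × ET₀ = 1.17 × 3.4500 = 4.0365 mm/d
Over 28 days: 4.0365 × 28 = 113.022 mm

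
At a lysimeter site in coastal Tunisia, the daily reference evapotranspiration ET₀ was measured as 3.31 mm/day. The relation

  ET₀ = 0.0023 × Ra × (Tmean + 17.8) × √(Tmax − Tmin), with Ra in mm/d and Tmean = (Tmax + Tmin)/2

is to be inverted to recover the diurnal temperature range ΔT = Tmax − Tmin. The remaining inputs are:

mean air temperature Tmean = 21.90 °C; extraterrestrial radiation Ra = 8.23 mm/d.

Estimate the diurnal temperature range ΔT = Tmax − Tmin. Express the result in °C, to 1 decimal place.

19.4 °C

√ΔT = ET₀ / [0.0023 × Ra × (Tmean+17.8)] = 3.31 / (0.0023 × 8.23 × 39.70) = 4.4046
ΔT = 4.4046² = 19.401 °C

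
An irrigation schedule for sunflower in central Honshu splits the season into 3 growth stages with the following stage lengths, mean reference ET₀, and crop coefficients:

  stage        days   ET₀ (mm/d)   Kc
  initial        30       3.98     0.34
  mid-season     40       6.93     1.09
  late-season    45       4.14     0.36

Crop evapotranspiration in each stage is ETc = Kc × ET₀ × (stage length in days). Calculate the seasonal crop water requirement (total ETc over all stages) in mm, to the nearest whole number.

initial: 0.34 × 3.98 × 30 = 40.60 mm
mid-season: 1.09 × 6.93 × 40 = 302.15 mm
late-season: 0.36 × 4.14 × 45 = 67.07 mm
Seasonal total = 409.82 mm

410 mm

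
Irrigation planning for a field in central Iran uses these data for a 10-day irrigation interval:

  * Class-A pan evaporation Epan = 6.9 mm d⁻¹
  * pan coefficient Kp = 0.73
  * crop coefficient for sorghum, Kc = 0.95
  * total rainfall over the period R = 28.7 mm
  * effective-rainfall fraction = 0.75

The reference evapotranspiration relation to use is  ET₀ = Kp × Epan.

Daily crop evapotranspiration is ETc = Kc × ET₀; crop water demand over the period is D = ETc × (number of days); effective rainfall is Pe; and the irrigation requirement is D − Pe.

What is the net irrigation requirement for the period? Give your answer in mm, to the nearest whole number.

ET₀ = 0.73 × 6.9 = 5.0370 mm/d
ETc = Kc × ET₀ = 0.95 × 5.0370 = 4.7852 mm/d
Crop demand D = ETc × 10 d = 4.7852 × 10 = 47.852 mm
Pe = 0.75 × 28.7 = 21.525 mm
D − Pe = 47.852 − 21.525 = 26.327 mm

26 mm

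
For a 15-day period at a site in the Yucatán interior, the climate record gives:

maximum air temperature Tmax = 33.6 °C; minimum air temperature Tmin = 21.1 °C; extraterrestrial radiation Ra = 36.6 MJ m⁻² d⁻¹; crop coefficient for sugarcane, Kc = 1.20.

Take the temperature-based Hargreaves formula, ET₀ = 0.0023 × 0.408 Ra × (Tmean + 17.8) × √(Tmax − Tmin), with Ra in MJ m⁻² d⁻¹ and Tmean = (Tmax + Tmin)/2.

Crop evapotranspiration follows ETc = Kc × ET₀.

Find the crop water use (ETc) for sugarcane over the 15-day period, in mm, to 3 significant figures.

Tmean = (33.6 + 21.1)/2 = 27.35 °C
0.408 Ra = 0.408 × 36.6 = 14.9328 mm/d equivalent
ET₀ = 0.0023 × 14.9328 × (27.35 + 17.8) × √12.5 = 0.0023 × 14.9328 × 45.15 × 3.5355 = 5.4825 mm/d
ETc = Kc × ET₀ = 1.20 × 5.4825 = 6.5790 mm/d
Over 15 days: 6.5790 × 15 = 98.685 mm

98.7 mm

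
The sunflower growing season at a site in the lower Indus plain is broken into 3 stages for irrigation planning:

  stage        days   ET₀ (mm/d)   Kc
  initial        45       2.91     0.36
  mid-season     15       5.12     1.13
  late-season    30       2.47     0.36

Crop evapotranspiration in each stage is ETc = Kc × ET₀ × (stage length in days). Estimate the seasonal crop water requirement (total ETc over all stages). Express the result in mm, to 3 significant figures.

initial: 0.36 × 2.91 × 45 = 47.14 mm
mid-season: 1.13 × 5.12 × 15 = 86.78 mm
late-season: 0.36 × 2.47 × 30 = 26.68 mm
Seasonal total = 160.60 mm

161 mm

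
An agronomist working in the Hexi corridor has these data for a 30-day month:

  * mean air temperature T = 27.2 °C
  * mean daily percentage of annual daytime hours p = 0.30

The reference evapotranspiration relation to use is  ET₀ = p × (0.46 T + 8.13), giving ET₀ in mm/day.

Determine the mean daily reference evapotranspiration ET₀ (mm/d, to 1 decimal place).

6.2 mm/d

ET₀ = 0.30 × (0.46 × 27.2 + 8.13) = 0.30 × 20.642 = 6.1926 mm/d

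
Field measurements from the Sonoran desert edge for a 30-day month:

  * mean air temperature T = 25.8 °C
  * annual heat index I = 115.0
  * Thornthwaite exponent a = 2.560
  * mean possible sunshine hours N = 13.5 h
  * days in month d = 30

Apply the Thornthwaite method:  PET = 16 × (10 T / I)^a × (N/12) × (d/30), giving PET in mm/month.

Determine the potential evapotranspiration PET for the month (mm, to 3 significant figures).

142 mm

10T/I = 10 × 25.8 / 115.0 = 2.2435
(10T/I)^a = 2.2435^2.560 = 7.9135
Uncorrected PET = 16 × 7.9135 = 126.616 mm
Correction = (N/12)(d/30) = (13.5/12)(30/30) = 1.1250
PET = 126.616 × 1.1250 = 142.443 mm/month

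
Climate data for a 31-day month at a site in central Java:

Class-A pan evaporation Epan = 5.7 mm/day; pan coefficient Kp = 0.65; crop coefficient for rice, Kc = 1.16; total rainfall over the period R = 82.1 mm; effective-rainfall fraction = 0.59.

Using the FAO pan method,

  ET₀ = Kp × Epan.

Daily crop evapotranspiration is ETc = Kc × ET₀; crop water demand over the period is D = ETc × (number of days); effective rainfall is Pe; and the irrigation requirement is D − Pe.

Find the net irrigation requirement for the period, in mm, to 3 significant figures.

ET₀ = 0.65 × 5.7 = 3.7050 mm/d
ETc = Kc × ET₀ = 1.16 × 3.7050 = 4.2978 mm/d
Crop demand D = ETc × 31 d = 4.2978 × 31 = 133.232 mm
Pe = 0.59 × 82.1 = 48.439 mm
D − Pe = 133.232 − 48.439 = 84.793 mm

84.8 mm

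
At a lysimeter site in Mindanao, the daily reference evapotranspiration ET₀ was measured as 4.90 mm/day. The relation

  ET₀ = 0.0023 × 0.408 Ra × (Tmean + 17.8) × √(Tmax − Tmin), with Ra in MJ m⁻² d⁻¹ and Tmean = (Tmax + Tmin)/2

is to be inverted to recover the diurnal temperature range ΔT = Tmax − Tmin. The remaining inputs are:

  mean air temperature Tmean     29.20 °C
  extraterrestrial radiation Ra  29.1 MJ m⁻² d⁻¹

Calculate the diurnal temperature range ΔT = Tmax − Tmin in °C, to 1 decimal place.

14.6 °C

√ΔT = ET₀ / [0.0023 × 0.408 × Ra × (Tmean+17.8)] = 4.90 / (0.0023 × 11.8728 × 47.00) = 3.8178
ΔT = 3.8178² = 14.576 °C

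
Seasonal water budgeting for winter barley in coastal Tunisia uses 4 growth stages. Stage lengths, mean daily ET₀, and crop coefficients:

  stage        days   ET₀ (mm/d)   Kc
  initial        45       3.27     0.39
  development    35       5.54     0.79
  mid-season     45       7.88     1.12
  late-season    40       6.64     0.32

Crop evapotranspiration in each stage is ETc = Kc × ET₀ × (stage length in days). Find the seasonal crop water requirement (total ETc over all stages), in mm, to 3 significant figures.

initial: 0.39 × 3.27 × 45 = 57.39 mm
development: 0.79 × 5.54 × 35 = 153.18 mm
mid-season: 1.12 × 7.88 × 45 = 397.15 mm
late-season: 0.32 × 6.64 × 40 = 84.99 mm
Seasonal total = 692.71 mm

693 mm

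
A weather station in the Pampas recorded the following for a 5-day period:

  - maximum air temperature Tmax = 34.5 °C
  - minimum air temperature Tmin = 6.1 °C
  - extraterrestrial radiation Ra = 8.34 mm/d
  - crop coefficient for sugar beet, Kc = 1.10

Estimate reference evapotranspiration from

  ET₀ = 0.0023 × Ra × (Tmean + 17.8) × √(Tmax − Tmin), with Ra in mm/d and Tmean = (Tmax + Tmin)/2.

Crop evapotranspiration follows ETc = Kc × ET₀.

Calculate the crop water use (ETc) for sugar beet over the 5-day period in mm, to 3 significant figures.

21.4 mm

Tmean = (34.5 + 6.1)/2 = 20.30 °C
ET₀ = 0.0023 × 8.34 × (20.30 + 17.8) × √28.4 = 0.0023 × 8.34 × 38.10 × 5.3292 = 3.8948 mm/d
ETc = Kc × ET₀ = 1.10 × 3.8948 = 4.2843 mm/d
Over 5 days: 4.2843 × 5 = 21.422 mm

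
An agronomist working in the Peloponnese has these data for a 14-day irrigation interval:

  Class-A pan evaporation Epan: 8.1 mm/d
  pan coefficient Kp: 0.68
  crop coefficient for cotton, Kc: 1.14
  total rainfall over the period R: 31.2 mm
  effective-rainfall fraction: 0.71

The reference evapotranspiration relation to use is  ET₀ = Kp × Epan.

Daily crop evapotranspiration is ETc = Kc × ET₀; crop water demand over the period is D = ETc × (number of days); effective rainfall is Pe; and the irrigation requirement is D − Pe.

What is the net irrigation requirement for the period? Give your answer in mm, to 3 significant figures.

65.8 mm

ET₀ = 0.68 × 8.1 = 5.5080 mm/d
ETc = Kc × ET₀ = 1.14 × 5.5080 = 6.2791 mm/d
Crop demand D = ETc × 14 d = 6.2791 × 14 = 87.907 mm
Pe = 0.71 × 31.2 = 22.152 mm
D − Pe = 87.907 − 22.152 = 65.755 mm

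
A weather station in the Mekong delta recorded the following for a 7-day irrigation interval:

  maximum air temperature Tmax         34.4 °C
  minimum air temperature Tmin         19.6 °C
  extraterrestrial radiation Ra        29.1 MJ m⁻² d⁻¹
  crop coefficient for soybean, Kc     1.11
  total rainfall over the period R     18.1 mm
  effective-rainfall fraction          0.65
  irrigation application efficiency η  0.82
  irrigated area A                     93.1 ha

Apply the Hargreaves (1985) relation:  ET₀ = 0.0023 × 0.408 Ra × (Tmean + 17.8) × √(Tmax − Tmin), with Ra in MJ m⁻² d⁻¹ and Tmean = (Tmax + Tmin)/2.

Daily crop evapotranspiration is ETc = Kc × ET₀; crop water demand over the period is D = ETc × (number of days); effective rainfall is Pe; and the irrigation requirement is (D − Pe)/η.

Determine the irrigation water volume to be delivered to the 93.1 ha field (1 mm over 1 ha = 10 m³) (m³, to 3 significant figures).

28200 m³

Tmean = (34.4 + 19.6)/2 = 27.00 °C
0.408 Ra = 0.408 × 29.1 = 11.8728 mm/d equivalent
ET₀ = 0.0023 × 11.8728 × (27.00 + 17.8) × √14.8 = 0.0023 × 11.8728 × 44.80 × 3.8471 = 4.7064 mm/d
ETc = Kc × ET₀ = 1.11 × 4.7064 = 5.2241 mm/d
Crop demand D = ETc × 7 d = 5.2241 × 7 = 36.569 mm
Pe = 0.65 × 18.1 = 11.765 mm
D − Pe = 36.569 − 11.765 = 24.804 mm
Gross irrigation = 24.804 / 0.82 = 30.249 mm
Volume = 30.249 mm × 93.1 ha × 10 = 28161.8 m³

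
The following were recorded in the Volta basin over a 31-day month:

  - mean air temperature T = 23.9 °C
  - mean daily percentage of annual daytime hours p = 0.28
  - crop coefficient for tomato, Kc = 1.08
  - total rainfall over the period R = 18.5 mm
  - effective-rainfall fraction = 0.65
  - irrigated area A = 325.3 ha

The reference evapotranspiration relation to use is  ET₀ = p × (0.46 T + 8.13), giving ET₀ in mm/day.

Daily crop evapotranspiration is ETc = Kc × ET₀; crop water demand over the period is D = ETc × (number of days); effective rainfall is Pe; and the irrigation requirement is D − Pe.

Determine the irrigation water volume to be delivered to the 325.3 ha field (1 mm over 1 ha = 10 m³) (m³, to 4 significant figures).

544100 m³

ET₀ = 0.28 × (0.46 × 23.9 + 8.13) = 0.28 × 19.124 = 5.3547 mm/d
ETc = Kc × ET₀ = 1.08 × 5.3547 = 5.7831 mm/d
Crop demand D = ETc × 31 d = 5.7831 × 31 = 179.276 mm
Pe = 0.65 × 18.5 = 12.025 mm
D − Pe = 179.276 − 12.025 = 167.251 mm
Volume = 167.251 mm × 325.3 ha × 10 = 544067.5 m³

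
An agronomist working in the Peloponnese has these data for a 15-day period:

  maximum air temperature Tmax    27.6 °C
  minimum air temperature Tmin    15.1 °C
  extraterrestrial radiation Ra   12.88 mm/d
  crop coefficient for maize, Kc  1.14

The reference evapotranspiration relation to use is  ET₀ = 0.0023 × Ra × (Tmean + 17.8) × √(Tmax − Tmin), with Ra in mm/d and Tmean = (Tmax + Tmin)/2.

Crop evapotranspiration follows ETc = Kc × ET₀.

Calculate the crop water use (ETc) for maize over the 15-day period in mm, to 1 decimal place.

70.1 mm

Tmean = (27.6 + 15.1)/2 = 21.35 °C
ET₀ = 0.0023 × 12.88 × (21.35 + 17.8) × √12.5 = 0.0023 × 12.88 × 39.15 × 3.5355 = 4.1004 mm/d
ETc = Kc × ET₀ = 1.14 × 4.1004 = 4.6745 mm/d
Over 15 days: 4.6745 × 15 = 70.118 mm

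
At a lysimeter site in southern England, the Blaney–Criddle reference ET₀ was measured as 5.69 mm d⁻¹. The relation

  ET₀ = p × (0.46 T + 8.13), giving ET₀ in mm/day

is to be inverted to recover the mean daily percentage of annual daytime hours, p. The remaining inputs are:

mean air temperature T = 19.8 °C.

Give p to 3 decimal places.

0.330

p = ET₀ / (0.46 T + 8.13) = 5.69 / (0.46 × 19.8 + 8.13) = 5.69 / 17.238 = 0.3301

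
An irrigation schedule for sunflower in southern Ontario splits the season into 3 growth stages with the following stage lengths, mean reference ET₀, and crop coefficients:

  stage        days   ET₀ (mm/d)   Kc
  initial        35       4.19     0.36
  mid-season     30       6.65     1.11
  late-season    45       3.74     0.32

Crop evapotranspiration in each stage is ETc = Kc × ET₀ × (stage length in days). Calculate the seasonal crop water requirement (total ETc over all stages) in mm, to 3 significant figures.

initial: 0.36 × 4.19 × 35 = 52.79 mm
mid-season: 1.11 × 6.65 × 30 = 221.45 mm
late-season: 0.32 × 3.74 × 45 = 53.86 mm
Seasonal total = 328.10 mm

328 mm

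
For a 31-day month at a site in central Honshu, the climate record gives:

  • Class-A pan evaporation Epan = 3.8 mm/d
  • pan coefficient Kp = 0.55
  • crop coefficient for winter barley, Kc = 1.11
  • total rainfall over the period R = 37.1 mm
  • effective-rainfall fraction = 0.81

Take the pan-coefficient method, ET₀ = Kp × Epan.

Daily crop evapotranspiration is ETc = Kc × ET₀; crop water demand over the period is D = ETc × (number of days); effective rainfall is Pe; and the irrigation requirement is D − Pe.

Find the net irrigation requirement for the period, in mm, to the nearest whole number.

42 mm

ET₀ = 0.55 × 3.8 = 2.0900 mm/d
ETc = Kc × ET₀ = 1.11 × 2.0900 = 2.3199 mm/d
Crop demand D = ETc × 31 d = 2.3199 × 31 = 71.917 mm
Pe = 0.81 × 37.1 = 30.051 mm
D − Pe = 71.917 − 30.051 = 41.866 mm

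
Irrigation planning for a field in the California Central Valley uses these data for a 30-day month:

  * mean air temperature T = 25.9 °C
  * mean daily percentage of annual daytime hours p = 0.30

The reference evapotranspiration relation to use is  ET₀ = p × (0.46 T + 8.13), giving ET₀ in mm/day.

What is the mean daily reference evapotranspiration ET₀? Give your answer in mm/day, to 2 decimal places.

ET₀ = 0.30 × (0.46 × 25.9 + 8.13) = 0.30 × 20.044 = 6.0132 mm/d

6.01 mm/day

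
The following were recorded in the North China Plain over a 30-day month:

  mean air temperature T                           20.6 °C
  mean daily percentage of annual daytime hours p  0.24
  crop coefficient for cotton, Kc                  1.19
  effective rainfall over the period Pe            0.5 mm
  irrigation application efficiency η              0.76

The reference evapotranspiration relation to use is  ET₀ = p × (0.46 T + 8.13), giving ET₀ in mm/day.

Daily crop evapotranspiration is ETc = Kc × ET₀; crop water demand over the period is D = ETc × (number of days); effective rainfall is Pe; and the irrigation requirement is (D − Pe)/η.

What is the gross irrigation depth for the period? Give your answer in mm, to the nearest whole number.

ET₀ = 0.24 × (0.46 × 20.6 + 8.13) = 0.24 × 17.606 = 4.2254 mm/d
ETc = Kc × ET₀ = 1.19 × 4.2254 = 5.0282 mm/d
Crop demand D = ETc × 30 d = 5.0282 × 30 = 150.846 mm
D − Pe = 150.846 − 0.5 = 150.346 mm
Gross irrigation = 150.346 / 0.76 = 197.824 mm

198 mm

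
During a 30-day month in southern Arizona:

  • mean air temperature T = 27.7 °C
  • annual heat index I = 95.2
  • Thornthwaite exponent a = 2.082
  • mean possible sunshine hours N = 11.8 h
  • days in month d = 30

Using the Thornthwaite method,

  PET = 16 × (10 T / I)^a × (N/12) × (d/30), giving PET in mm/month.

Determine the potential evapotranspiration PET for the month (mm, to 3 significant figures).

10T/I = 10 × 27.7 / 95.2 = 2.9097
(10T/I)^a = 2.9097^2.082 = 9.2413
Uncorrected PET = 16 × 9.2413 = 147.861 mm
Correction = (N/12)(d/30) = (11.8/12)(30/30) = 0.9833
PET = 147.861 × 0.9833 = 145.392 mm/month

145 mm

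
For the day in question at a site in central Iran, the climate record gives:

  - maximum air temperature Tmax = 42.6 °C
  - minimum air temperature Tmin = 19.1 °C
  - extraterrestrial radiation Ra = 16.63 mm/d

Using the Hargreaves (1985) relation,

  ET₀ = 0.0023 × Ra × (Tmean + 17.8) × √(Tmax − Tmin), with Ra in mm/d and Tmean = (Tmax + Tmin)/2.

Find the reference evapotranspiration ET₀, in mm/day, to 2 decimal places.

9.02 mm/day

Tmean = (42.6 + 19.1)/2 = 30.85 °C
ET₀ = 0.0023 × 16.63 × (30.85 + 17.8) × √23.5 = 0.0023 × 16.63 × 48.65 × 4.8477 = 9.0207 mm/d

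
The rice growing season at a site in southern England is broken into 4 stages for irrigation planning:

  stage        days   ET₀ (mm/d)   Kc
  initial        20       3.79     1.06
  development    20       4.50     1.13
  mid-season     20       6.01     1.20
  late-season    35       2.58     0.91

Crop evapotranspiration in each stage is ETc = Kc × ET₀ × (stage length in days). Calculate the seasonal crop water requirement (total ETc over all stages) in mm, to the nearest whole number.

408 mm

initial: 1.06 × 3.79 × 20 = 80.35 mm
development: 1.13 × 4.50 × 20 = 101.70 mm
mid-season: 1.20 × 6.01 × 20 = 144.24 mm
late-season: 0.91 × 2.58 × 35 = 82.17 mm
Seasonal total = 408.46 mm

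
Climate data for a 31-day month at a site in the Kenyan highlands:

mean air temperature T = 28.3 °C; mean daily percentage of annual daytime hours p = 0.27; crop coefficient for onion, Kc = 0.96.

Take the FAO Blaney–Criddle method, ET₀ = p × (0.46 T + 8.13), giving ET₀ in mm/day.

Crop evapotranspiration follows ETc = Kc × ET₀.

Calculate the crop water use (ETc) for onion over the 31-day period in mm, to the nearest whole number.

170 mm

ET₀ = 0.27 × (0.46 × 28.3 + 8.13) = 0.27 × 21.148 = 5.7100 mm/d
ETc = Kc × ET₀ = 0.96 × 5.7100 = 5.4816 mm/d
Over 31 days: 5.4816 × 31 = 169.930 mm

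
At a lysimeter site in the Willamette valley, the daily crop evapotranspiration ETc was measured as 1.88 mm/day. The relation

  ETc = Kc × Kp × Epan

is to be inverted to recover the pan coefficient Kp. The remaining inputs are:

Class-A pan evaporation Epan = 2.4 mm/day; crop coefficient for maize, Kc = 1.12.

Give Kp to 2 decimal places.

ETc = Kc × Kp × Epan  ⇒  Kp = ETc / (Kc × Epan)
Kp = 1.88 / (1.12 × 2.4) = 1.88 / 2.688 = 0.6994

0.70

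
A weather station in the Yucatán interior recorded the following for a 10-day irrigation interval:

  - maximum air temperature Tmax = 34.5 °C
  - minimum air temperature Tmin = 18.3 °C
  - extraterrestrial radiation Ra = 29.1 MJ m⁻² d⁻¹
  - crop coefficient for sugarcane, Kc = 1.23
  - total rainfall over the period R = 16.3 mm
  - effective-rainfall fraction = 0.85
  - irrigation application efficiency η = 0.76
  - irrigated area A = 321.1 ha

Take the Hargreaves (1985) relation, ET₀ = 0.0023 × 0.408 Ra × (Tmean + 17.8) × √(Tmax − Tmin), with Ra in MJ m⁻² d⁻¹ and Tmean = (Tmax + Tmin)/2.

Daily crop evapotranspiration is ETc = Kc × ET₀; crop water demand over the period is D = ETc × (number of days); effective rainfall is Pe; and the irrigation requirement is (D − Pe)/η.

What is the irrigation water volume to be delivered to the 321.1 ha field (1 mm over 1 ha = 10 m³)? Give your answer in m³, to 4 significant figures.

Tmean = (34.5 + 18.3)/2 = 26.40 °C
0.408 Ra = 0.408 × 29.1 = 11.8728 mm/d equivalent
ET₀ = 0.0023 × 11.8728 × (26.40 + 17.8) × √16.2 = 0.0023 × 11.8728 × 44.20 × 4.0249 = 4.8580 mm/d
ETc = Kc × ET₀ = 1.23 × 4.8580 = 5.9753 mm/d
Crop demand D = ETc × 10 d = 5.9753 × 10 = 59.753 mm
Pe = 0.85 × 16.3 = 13.855 mm
D − Pe = 59.753 − 13.855 = 45.898 mm
Gross irrigation = 45.898 / 0.76 = 60.392 mm
Volume = 60.392 mm × 321.1 ha × 10 = 193918.7 m³

193900 m³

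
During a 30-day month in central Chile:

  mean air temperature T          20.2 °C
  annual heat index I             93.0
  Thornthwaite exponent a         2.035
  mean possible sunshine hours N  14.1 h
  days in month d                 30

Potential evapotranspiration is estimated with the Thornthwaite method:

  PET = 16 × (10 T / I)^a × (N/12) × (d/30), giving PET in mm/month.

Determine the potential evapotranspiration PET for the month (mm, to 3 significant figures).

10T/I = 10 × 20.2 / 93.0 = 2.1720
(10T/I)^a = 2.1720^2.035 = 4.8474
Uncorrected PET = 16 × 4.8474 = 77.558 mm
Correction = (N/12)(d/30) = (14.1/12)(30/30) = 1.1750
PET = 77.558 × 1.1750 = 91.131 mm/month

91.1 mm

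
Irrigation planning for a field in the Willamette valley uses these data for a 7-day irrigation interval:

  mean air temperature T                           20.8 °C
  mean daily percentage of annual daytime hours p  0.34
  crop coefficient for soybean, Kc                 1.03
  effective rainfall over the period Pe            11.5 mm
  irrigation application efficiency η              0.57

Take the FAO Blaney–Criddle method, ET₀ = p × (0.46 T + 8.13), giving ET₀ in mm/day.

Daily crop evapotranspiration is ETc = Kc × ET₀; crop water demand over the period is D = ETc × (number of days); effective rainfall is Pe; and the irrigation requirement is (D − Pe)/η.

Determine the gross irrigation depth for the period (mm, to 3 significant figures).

55.9 mm

ET₀ = 0.34 × (0.46 × 20.8 + 8.13) = 0.34 × 17.698 = 6.0173 mm/d
ETc = Kc × ET₀ = 1.03 × 6.0173 = 6.1978 mm/d
Crop demand D = ETc × 7 d = 6.1978 × 7 = 43.385 mm
D − Pe = 43.385 − 11.5 = 31.885 mm
Gross irrigation = 31.885 / 0.57 = 55.939 mm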